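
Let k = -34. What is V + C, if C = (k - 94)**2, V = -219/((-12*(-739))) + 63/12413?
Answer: 601174574031/36692828 ≈ 16384.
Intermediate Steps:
V = -719921/36692828 (V = -219/8868 + 63*(1/12413) = -219*1/8868 + 63/12413 = -73/2956 + 63/12413 = -719921/36692828 ≈ -0.019620)
C = 16384 (C = (-34 - 94)**2 = (-128)**2 = 16384)
V + C = -719921/36692828 + 16384 = 601174574031/36692828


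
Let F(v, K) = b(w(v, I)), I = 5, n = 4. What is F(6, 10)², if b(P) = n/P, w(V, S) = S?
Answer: 16/25 ≈ 0.64000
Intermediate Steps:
b(P) = 4/P
F(v, K) = ⅘ (F(v, K) = 4/5 = 4*(⅕) = ⅘)
F(6, 10)² = (⅘)² = 16/25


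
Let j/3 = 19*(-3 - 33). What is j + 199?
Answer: -1853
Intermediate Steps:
j = -2052 (j = 3*(19*(-3 - 33)) = 3*(19*(-36)) = 3*(-684) = -2052)
j + 199 = -2052 + 199 = -1853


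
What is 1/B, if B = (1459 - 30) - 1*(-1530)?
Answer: 1/2959 ≈ 0.00033795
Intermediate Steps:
B = 2959 (B = 1429 + 1530 = 2959)
1/B = 1/2959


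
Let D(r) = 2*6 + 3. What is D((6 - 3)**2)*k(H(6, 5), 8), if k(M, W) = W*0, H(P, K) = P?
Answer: 0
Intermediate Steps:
k(M, W) = 0
D(r) = 15 (D(r) = 12 + 3 = 15)
D((6 - 3)**2)*k(H(6, 5), 8) = 15*0 = 0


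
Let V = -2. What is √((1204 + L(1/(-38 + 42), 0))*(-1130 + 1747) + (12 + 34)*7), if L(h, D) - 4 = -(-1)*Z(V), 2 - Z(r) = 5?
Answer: √743807 ≈ 862.44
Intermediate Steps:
Z(r) = -3 (Z(r) = 2 - 1*5 = 2 - 5 = -3)
L(h, D) = 1 (L(h, D) = 4 - (-1)*(-3) = 4 - 1*3 = 4 - 3 = 1)
√((1204 + L(1/(-38 + 42), 0))*(-1130 + 1747) + (12 + 34)*7) = √((1204 + 1)*(-1130 + 1747) + (12 + 34)*7) = √(1205*617 + 46*7) = √(743485 + 322) = √743807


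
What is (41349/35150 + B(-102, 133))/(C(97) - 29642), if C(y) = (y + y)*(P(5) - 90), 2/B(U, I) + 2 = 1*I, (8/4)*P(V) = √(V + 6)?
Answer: -11747707679/464336025650375 - 532240843*√11/10215392564308250 ≈ -2.5473e-5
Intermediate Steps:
P(V) = √(6 + V)/2 (P(V) = √(V + 6)/2 = √(6 + V)/2)
B(U, I) = 2/(-2 + I) (B(U, I) = 2/(-2 + 1*I) = 2/(-2 + I))
C(y) = 2*y*(-90 + √11/2) (C(y) = (y + y)*(√(6 + 5)/2 - 90) = (2*y)*(√11/2 - 90) = (2*y)*(-90 + √11/2) = 2*y*(-90 + √11/2))
(41349/35150 + B(-102, 133))/(C(97) - 29642) = (41349/35150 + 2/(-2 + 133))/(97*(-180 + √11) - 29642) = (41349*(1/35150) + 2/131)/((-17460 + 97*√11) - 29642) = (41349/35150 + 2*(1/131))/(-47102 + 97*√11) = (41349/35150 + 2/131)/(-47102 + 97*√11) = 5487019/(4604650*(-47102 + 97*√11))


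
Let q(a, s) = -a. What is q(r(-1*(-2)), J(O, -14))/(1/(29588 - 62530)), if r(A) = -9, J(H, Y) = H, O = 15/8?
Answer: -296478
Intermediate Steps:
O = 15/8 (O = 15*(⅛) = 15/8 ≈ 1.8750)
q(r(-1*(-2)), J(O, -14))/(1/(29588 - 62530)) = (-1*(-9))/(1/(29588 - 62530)) = 9/(1/(-32942)) = 9/(-1/32942) = 9*(-32942) = -296478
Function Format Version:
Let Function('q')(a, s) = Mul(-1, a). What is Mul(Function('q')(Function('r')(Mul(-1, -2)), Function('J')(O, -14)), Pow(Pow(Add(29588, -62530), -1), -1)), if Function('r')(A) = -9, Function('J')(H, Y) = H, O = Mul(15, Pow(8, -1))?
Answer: -296478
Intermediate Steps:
O = Rational(15, 8) (O = Mul(15, Rational(1, 8)) = Rational(15, 8) ≈ 1.8750)
Mul(Function('q')(Function('r')(Mul(-1, -2)), Function('J')(O, -14)), Pow(Pow(Add(29588, -62530), -1), -1)) = Mul(Mul(-1, -9), Pow(Pow(Add(29588, -62530), -1), -1)) = Mul(9, Pow(Pow(-32942, -1), -1)) = Mul(9, Pow(Rational(-1, 32942), -1)) = Mul(9, -32942) = -296478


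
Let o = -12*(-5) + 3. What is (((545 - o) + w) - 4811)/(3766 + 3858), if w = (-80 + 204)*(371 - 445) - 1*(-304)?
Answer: -13201/7624 ≈ -1.7315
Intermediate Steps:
o = 63 (o = 60 + 3 = 63)
w = -8872 (w = 124*(-74) + 304 = -9176 + 304 = -8872)
(((545 - o) + w) - 4811)/(3766 + 3858) = (((545 - 1*63) - 8872) - 4811)/(3766 + 3858) = (((545 - 63) - 8872) - 4811)/7624 = ((482 - 8872) - 4811)*(1/7624) = (-8390 - 4811)*(1/7624) = -13201*1/7624 = -13201/7624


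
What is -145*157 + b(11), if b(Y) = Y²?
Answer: -22644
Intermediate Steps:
-145*157 + b(11) = -145*157 + 11² = -22765 + 121 = -22644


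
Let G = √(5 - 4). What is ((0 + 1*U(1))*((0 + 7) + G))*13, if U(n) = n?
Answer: 104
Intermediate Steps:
G = 1 (G = √1 = 1)
((0 + 1*U(1))*((0 + 7) + G))*13 = ((0 + 1*1)*((0 + 7) + 1))*13 = ((0 + 1)*(7 + 1))*13 = (1*8)*13 = 8*13 = 104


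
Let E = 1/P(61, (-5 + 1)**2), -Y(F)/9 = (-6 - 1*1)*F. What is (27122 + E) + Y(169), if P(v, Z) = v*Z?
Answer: 36862545/976 ≈ 37769.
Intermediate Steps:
Y(F) = 63*F (Y(F) = -9*(-6 - 1*1)*F = -9*(-6 - 1)*F = -(-63)*F = 63*F)
P(v, Z) = Z*v
E = 1/976 (E = 1/((-5 + 1)**2*61) = 1/((-4)**2*61) = 1/(16*61) = 1/976 ≈ 0.0010246)
(27122 + E) + Y(169) = (27122 + 1/976) + 63*169 = 26471073/976 + 10647 = 36862545/976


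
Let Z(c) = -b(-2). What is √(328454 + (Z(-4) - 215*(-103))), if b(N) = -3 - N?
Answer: 10*√3506 ≈ 592.12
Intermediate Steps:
Z(c) = 1 (Z(c) = -(-3 - 1*(-2)) = -(-3 + 2) = -1*(-1) = 1)
√(328454 + (Z(-4) - 215*(-103))) = √(328454 + (1 - 215*(-103))) = √(328454 + (1 + 22145)) = √(328454 + 22146) = √350600 = 10*√3506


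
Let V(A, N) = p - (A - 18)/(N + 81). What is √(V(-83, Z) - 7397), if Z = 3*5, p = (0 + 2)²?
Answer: I*√4257762/24 ≈ 85.976*I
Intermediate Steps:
p = 4 (p = 2² = 4)
Z = 15
V(A, N) = 4 - (-18 + A)/(81 + N) (V(A, N) = 4 - (A - 18)/(N + 81) = 4 - (-18 + A)/(81 + N))
√(V(-83, Z) - 7397) = √((342 - 1*(-83) + 4*15)/(81 + 15) - 7397) = √((342 + 83 + 60)/96 - 7397) = √((1/96)*485 - 7397) = √(485/96 - 7397) = √(-709627/96) = I*√4257762/24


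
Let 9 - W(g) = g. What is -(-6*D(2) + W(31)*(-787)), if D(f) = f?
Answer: -17302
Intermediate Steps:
W(g) = 9 - g
-(-6*D(2) + W(31)*(-787)) = -(-6*2 + (9 - 1*31)*(-787)) = -(-12 + (9 - 31)*(-787)) = -(-12 - 22*(-787)) = -(-12 + 17314) = -1*17302 = -17302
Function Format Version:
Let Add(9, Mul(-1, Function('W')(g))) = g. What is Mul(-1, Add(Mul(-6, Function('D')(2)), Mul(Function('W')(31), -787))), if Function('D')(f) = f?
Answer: -17302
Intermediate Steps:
Function('W')(g) = Add(9, Mul(-1, g))
Mul(-1, Add(Mul(-6, Function('D')(2)), Mul(Function('W')(31), -787))) = Mul(-1, Add(Mul(-6, 2), Mul(Add(9, Mul(-1, 31)), -787))) = Mul(-1, Add(-12, Mul(Add(9, -31), -787))) = Mul(-1, Add(-12, Mul(-22, -787))) = Mul(-1, Add(-12, 17314)) = Mul(-1, 17302) = -17302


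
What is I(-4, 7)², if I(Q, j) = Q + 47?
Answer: 1849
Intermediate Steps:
I(Q, j) = 47 + Q
I(-4, 7)² = (47 - 4)² = 43² = 1849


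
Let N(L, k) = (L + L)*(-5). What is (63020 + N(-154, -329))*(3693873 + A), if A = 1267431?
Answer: 320301786240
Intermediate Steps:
N(L, k) = -10*L (N(L, k) = (2*L)*(-5) = -10*L)
(63020 + N(-154, -329))*(3693873 + A) = (63020 - 10*(-154))*(3693873 + 1267431) = (63020 + 1540)*4961304 = 64560*4961304 = 320301786240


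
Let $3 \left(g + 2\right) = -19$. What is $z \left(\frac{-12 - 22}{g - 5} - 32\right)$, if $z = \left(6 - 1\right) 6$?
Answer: $- \frac{1767}{2} \approx -883.5$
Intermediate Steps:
$g = - \frac{25}{3}$ ($g = -2 + \frac{1}{3} \left(-19\right) = -2 - \frac{19}{3} = - \frac{25}{3} \approx -8.3333$)
$z = 30$ ($z = 5 \cdot 6 = 30$)
$z \left(\frac{-12 - 22}{g - 5} - 32\right) = 30 \left(\frac{-12 - 22}{- \frac{25}{3} - 5} - 32\right) = 30 \left(- \frac{34}{- \frac{40}{3}} - 32\right) = 30 \left(\left(-34\right) \left(- \frac{3}{40}\right) - 32\right) = 30 \left(\frac{51}{20} - 32\right) = 30 \left(- \frac{589}{20}\right) = - \frac{1767}{2}$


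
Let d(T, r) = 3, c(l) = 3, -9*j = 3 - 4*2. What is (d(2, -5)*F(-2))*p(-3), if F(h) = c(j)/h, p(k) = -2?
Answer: 9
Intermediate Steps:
j = 5/9 (j = -(3 - 4*2)/9 = -(3 - 8)/9 = -⅑*(-5) = 5/9 ≈ 0.55556)
F(h) = 3/h
(d(2, -5)*F(-2))*p(-3) = (3*(3/(-2)))*(-2) = (3*(3*(-½)))*(-2) = (3*(-3/2))*(-2) = -9/2*(-2) = 9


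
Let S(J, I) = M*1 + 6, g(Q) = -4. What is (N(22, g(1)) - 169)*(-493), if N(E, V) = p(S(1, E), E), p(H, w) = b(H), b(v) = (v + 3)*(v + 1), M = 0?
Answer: 52258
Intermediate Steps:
S(J, I) = 6 (S(J, I) = 0*1 + 6 = 0 + 6 = 6)
b(v) = (1 + v)*(3 + v) (b(v) = (3 + v)*(1 + v) = (1 + v)*(3 + v))
p(H, w) = 3 + H² + 4*H
N(E, V) = 63 (N(E, V) = 3 + 6² + 4*6 = 3 + 36 + 24 = 63)
(N(22, g(1)) - 169)*(-493) = (63 - 169)*(-493) = -106*(-493) = 52258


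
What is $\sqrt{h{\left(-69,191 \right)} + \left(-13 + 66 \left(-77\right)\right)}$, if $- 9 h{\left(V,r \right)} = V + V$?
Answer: $\frac{7 i \sqrt{933}}{3} \approx 71.272 i$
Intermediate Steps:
$h{\left(V,r \right)} = - \frac{2 V}{9}$ ($h{\left(V,r \right)} = - \frac{V + V}{9} = - \frac{2 V}{9}$)
$\sqrt{h{\left(-69,191 \right)} + \left(-13 + 66 \left(-77\right)\right)} = \sqrt{\left(- \frac{2}{9}\right) \left(-69\right) + \left(-13 + 66 \left(-77\right)\right)} = \sqrt{\frac{46}{3} - 5095} = \sqrt{- \frac{15239}{3}} = \frac{7 i \sqrt{933}}{3}$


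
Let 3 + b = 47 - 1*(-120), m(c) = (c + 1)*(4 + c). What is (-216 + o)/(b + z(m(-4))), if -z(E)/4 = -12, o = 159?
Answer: -57/212 ≈ -0.26887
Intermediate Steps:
m(c) = (1 + c)*(4 + c)
z(E) = 48 (z(E) = -4*(-12) = 48)
b = 164 (b = -3 + (47 - 1*(-120)) = -3 + (47 + 120) = -3 + 167 = 164)
(-216 + o)/(b + z(m(-4))) = (-216 + 159)/(164 + 48) = -57/212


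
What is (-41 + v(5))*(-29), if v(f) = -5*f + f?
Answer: 1769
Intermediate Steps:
v(f) = -4*f
(-41 + v(5))*(-29) = (-41 - 4*5)*(-29) = (-41 - 20)*(-29) = -61*(-29) = 1769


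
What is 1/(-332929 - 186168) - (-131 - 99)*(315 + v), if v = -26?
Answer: 34504377589/519097 ≈ 66470.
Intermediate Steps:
1/(-332929 - 186168) - (-131 - 99)*(315 + v) = 1/(-332929 - 186168) - (-131 - 99)*(315 - 26) = 1/(-519097) - (-230)*289 = -1/519097 - 1*(-66470) = -1/519097 + 66470 = 34504377589/519097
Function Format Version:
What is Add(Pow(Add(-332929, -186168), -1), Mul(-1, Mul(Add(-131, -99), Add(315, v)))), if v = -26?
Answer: Rational(34504377589, 519097) ≈ 66470.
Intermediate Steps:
Add(Pow(Add(-332929, -186168), -1), Mul(-1, Mul(Add(-131, -99), Add(315, v)))) = Add(Pow(Add(-332929, -186168), -1), Mul(-1, Mul(Add(-131, -99), Add(315, -26)))) = Add(Pow(-519097, -1), Mul(-1, Mul(-230, 289))) = Add(Rational(-1, 519097), Mul(-1, -66470)) = Add(Rational(-1, 519097), 66470) = Rational(34504377589, 519097)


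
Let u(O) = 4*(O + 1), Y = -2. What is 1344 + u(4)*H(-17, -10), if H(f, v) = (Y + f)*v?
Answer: 5144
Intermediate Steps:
u(O) = 4 + 4*O (u(O) = 4*(1 + O) = 4 + 4*O)
H(f, v) = v*(-2 + f) (H(f, v) = (-2 + f)*v = v*(-2 + f))
1344 + u(4)*H(-17, -10) = 1344 + (4 + 4*4)*(-10*(-2 - 17)) = 1344 + (4 + 16)*(-10*(-19)) = 1344 + 20*190 = 1344 + 3800 = 5144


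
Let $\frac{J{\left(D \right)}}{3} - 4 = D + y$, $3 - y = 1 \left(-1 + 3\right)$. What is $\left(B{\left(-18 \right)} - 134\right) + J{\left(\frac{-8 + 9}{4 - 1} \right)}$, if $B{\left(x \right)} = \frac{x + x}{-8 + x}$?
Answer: $- \frac{1516}{13} \approx -116.62$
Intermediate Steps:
$y = 1$ ($y = 3 - 1 \left(-1 + 3\right) = 3 - 1 \cdot 2 = 3 - 2 = 1$)
$B{\left(x \right)} = \frac{2 x}{-8 + x}$
$J{\left(D \right)} = 15 + 3 D$ ($J{\left(D \right)} = 12 + 3 \left(D + 1\right) = 12 + 3 \left(1 + D\right) = 12 + \left(3 + 3 D\right) = 15 + 3 D$)
$\left(B{\left(-18 \right)} - 134\right) + J{\left(\frac{-8 + 9}{4 - 1} \right)} = \left(2 \left(-18\right) \frac{1}{-8 - 18} - 134\right) + \left(15 + 3 \frac{-8 + 9}{4 - 1}\right) = \left(2 \left(-18\right) \frac{1}{-26} - 134\right) + \left(15 + 3 \cdot 1 \cdot \frac{1}{3}\right) = \left(2 \left(-18\right) \left(- \frac{1}{26}\right) - 134\right) + \left(15 + 3 \cdot 1 \cdot \frac{1}{3}\right) = \left(\frac{18}{13} - 134\right) + \left(15 + 3 \cdot \frac{1}{3}\right) = - \frac{1724}{13} + \left(15 + 1\right) = - \frac{1724}{13} + 16 = - \frac{1516}{13}$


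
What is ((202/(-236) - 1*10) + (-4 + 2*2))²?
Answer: 1640961/13924 ≈ 117.85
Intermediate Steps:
((202/(-236) - 1*10) + (-4 + 2*2))² = ((202*(-1/236) - 10) + (-4 + 4))² = ((-101/118 - 10) + 0)² = (-1281/118 + 0)² = (-1281/118)² = 1640961/13924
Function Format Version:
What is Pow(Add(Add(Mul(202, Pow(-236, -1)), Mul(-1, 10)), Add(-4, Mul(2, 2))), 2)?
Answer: Rational(1640961, 13924) ≈ 117.85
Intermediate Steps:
Pow(Add(Add(Mul(202, Pow(-236, -1)), Mul(-1, 10)), Add(-4, Mul(2, 2))), 2) = Pow(Add(Add(Mul(202, Rational(-1, 236)), -10), Add(-4, 4)), 2) = Pow(Add(Add(Rational(-101, 118), -10), 0), 2) = Pow(Add(Rational(-1281, 118), 0), 2) = Pow(Rational(-1281, 118), 2) = Rational(1640961, 13924)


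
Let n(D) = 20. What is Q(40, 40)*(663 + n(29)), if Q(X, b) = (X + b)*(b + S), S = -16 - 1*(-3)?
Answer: 1475280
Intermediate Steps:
S = -13 (S = -16 + 3 = -13)
Q(X, b) = (-13 + b)*(X + b) (Q(X, b) = (X + b)*(b - 13) = (X + b)*(-13 + b) = (-13 + b)*(X + b))
Q(40, 40)*(663 + n(29)) = (40² - 13*40 - 13*40 + 40*40)*(663 + 20) = (1600 - 520 - 520 + 1600)*683 = 2160*683 = 1475280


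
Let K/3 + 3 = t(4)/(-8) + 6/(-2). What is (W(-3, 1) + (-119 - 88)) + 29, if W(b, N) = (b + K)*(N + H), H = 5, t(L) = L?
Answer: -313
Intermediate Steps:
K = -39/2 (K = -9 + 3*(4/(-8) + 6/(-2)) = -9 + 3*(4*(-⅛) + 6*(-½)) = -9 + 3*(-½ - 3) = -9 + 3*(-7/2) = -9 - 21/2 = -39/2 ≈ -19.500)
W(b, N) = (5 + N)*(-39/2 + b) (W(b, N) = (b - 39/2)*(N + 5) = (-39/2 + b)*(5 + N) = (5 + N)*(-39/2 + b))
(W(-3, 1) + (-119 - 88)) + 29 = ((-195/2 + 5*(-3) - 39/2*1 + 1*(-3)) + (-119 - 88)) + 29 = ((-195/2 - 15 - 39/2 - 3) - 207) + 29 = (-135 - 207) + 29 = -342 + 29 = -313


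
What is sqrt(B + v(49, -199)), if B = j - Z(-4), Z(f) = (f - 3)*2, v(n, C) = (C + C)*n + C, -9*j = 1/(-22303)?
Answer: 8*I*sqrt(1377110042621)/66909 ≈ 140.31*I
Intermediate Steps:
j = 1/200727 (j = -1/9/(-22303) = -1/9*(-1/22303) = 1/200727 ≈ 4.9819e-6)
v(n, C) = C + 2*C*n (v(n, C) = (2*C)*n + C = 2*C*n + C = C + 2*C*n)
Z(f) = -6 + 2*f (Z(f) = (-3 + f)*2 = -6 + 2*f)
B = 2810179/200727 (B = 1/200727 - (-6 + 2*(-4)) = 1/200727 - (-6 - 8) = 1/200727 - 1*(-14) = 1/200727 + 14 = 2810179/200727 ≈ 14.000)
sqrt(B + v(49, -199)) = sqrt(2810179/200727 - 199*(1 + 2*49)) = sqrt(2810179/200727 - 199*(1 + 98)) = sqrt(2810179/200727 - 199*99) = sqrt(2810179/200727 - 19701) = sqrt(-3951712448/200727) = 8*I*sqrt(1377110042621)/66909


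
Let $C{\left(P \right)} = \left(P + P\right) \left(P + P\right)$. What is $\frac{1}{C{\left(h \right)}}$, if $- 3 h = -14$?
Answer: $\frac{9}{784} \approx 0.01148$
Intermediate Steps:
$h = \frac{14}{3}$ ($h = \left(- \frac{1}{3}\right) \left(-14\right) = \frac{14}{3} \approx 4.6667$)
$C{\left(P \right)} = 4 P^{2}$ ($C{\left(P \right)} = 2 P 2 P = 4 P^{2}$)
$\frac{1}{C{\left(h \right)}} = \frac{1}{4 \left(\frac{14}{3}\right)^{2}} = \frac{1}{4 \cdot \frac{196}{9}} = \frac{1}{\frac{784}{9}} = \frac{9}{784}$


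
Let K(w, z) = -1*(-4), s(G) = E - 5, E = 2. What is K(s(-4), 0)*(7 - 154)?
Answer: -588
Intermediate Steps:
s(G) = -3 (s(G) = 2 - 5 = -3)
K(w, z) = 4
K(s(-4), 0)*(7 - 154) = 4*(7 - 154) = 4*(-147) = -588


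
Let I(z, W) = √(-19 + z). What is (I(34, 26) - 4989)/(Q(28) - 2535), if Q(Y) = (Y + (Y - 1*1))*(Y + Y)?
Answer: -4989/545 + √15/545 ≈ -9.1470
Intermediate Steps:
Q(Y) = 2*Y*(-1 + 2*Y) (Q(Y) = (Y + (Y - 1))*(2*Y) = (Y + (-1 + Y))*(2*Y) = (-1 + 2*Y)*(2*Y) = 2*Y*(-1 + 2*Y))
(I(34, 26) - 4989)/(Q(28) - 2535) = (√(-19 + 34) - 4989)/(2*28*(-1 + 2*28) - 2535) = (√15 - 4989)/(2*28*(-1 + 56) - 2535) = (-4989 + √15)/(2*28*55 - 2535) = (-4989 + √15)/(3080 - 2535) = (-4989 + √15)/545 = (-4989 + √15)*(1/545) = -4989/545 + √15/545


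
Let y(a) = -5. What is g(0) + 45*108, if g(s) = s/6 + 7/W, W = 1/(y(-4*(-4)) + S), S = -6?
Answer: 4783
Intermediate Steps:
W = -1/11 (W = 1/(-5 - 6) = 1/(-11) = -1/11 ≈ -0.090909)
g(s) = -77 + s/6 (g(s) = s/6 + 7/(-1/11) = s*(⅙) + 7*(-11) = s/6 - 77 = -77 + s/6)
g(0) + 45*108 = (-77 + (⅙)*0) + 45*108 = (-77 + 0) + 4860 = -77 + 4860 = 4783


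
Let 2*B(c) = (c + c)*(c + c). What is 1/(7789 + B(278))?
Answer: 1/162357 ≈ 6.1593e-6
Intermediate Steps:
B(c) = 2*c**2 (B(c) = ((c + c)*(c + c))/2 = ((2*c)*(2*c))/2 = (4*c**2)/2 = 2*c**2)
1/(7789 + B(278)) = 1/(7789 + 2*278**2) = 1/(7789 + 2*77284) = 1/(7789 + 154568) = 1/162357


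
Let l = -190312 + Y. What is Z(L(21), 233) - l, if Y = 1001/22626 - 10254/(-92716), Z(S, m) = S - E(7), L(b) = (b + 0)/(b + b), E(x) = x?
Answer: 99805267936567/524448054 ≈ 1.9031e+5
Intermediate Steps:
L(b) = ½ (L(b) = b/((2*b)) = b*(1/(2*b)) = ½)
Z(S, m) = -7 + S (Z(S, m) = S - 1*7 = S - 7 = -7 + S)
Y = 40601965/262224027 (Y = 1001*(1/22626) - 10254*(-1/92716) = 1001/22626 + 5127/46358 = 40601965/262224027 ≈ 0.15484)
l = -49904338424459/262224027 (l = -190312 + 40601965/262224027 = -49904338424459/262224027 ≈ -1.9031e+5)
Z(L(21), 233) - l = (-7 + ½) - 1*(-49904338424459/262224027) = -13/2 + 49904338424459/262224027 = 99805267936567/524448054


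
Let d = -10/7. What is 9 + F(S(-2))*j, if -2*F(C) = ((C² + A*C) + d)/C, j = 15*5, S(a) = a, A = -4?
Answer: 2901/14 ≈ 207.21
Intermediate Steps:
d = -10/7 (d = -10*⅐ = -10/7 ≈ -1.4286)
j = 75
F(C) = -(-10/7 + C² - 4*C)/(2*C) (F(C) = -((C² - 4*C) - 10/7)/(2*C) = -(-10/7 + C² - 4*C)/(2*C))
9 + F(S(-2))*j = 9 + (2 - ½*(-2) + (5/7)/(-2))*75 = 9 + (2 + 1 + (5/7)*(-½))*75 = 9 + (2 + 1 - 5/14)*75 = 9 + (37/14)*75 = 9 + 2775/14 = 2901/14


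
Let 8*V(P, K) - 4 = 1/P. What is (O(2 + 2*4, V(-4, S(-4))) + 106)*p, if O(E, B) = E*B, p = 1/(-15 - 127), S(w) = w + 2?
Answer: -1771/2272 ≈ -0.77949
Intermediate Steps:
S(w) = 2 + w
V(P, K) = 1/2 + 1/(8*P)
p = -1/142 (p = 1/(-142) = -1/142 ≈ -0.0070423)
O(E, B) = B*E
(O(2 + 2*4, V(-4, S(-4))) + 106)*p = (((1/8)*(1 + 4*(-4))/(-4))*(2 + 2*4) + 106)*(-1/142) = (((1/8)*(-1/4)*(1 - 16))*(2 + 8) + 106)*(-1/142) = (((1/8)*(-1/4)*(-15))*10 + 106)*(-1/142) = ((15/32)*10 + 106)*(-1/142) = (75/16 + 106)*(-1/142) = (1771/16)*(-1/142) = -1771/2272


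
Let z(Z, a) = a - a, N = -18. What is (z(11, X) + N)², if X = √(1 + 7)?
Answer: 324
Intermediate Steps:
X = 2*√2 (X = √8 = 2*√2 ≈ 2.8284)
z(Z, a) = 0
(z(11, X) + N)² = (0 - 18)² = (-18)² = 324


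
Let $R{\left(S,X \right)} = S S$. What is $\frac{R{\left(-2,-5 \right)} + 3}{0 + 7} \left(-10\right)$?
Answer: $-10$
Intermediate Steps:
$R{\left(S,X \right)} = S^{2}$
$\frac{R{\left(-2,-5 \right)} + 3}{0 + 7} \left(-10\right) = \frac{\left(-2\right)^{2} + 3}{0 + 7} \left(-10\right) = \frac{4 + 3}{7} \left(-10\right) = \frac{1}{7} \cdot 7 \left(-10\right) = 1 \left(-10\right) = -10$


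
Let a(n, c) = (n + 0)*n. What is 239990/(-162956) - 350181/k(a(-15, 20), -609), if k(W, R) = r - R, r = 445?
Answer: -7164630562/21469453 ≈ -333.71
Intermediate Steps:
a(n, c) = n**2 (a(n, c) = n*n = n**2)
k(W, R) = 445 - R
239990/(-162956) - 350181/k(a(-15, 20), -609) = 239990/(-162956) - 350181/(445 - 1*(-609)) = 239990*(-1/162956) - 350181/(445 + 609) = -119995/81478 - 350181/1054 = -7164630562/21469453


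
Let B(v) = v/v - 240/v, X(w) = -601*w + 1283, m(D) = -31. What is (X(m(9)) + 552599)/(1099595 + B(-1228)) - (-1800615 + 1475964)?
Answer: 109594572126323/337576032 ≈ 3.2465e+5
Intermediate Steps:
X(w) = 1283 - 601*w
B(v) = 1 - 240/v
(X(m(9)) + 552599)/(1099595 + B(-1228)) - (-1800615 + 1475964) = ((1283 - 601*(-31)) + 552599)/(1099595 + (-240 - 1228)/(-1228)) - (-1800615 + 1475964) = ((1283 + 18631) + 552599)/(1099595 - 1/1228*(-1468)) - 1*(-324651) = (19914 + 552599)/(1099595 + 367/307) + 324651 = 572513/(337576032/307) + 324651 = 572513*(307/337576032) + 324651 = 175761491/337576032 + 324651 = 109594572126323/337576032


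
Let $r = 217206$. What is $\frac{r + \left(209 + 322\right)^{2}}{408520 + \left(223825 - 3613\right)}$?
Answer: $\frac{499167}{628732} \approx 0.79393$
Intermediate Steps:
$\frac{r + \left(209 + 322\right)^{2}}{408520 + \left(223825 - 3613\right)} = \frac{217206 + \left(209 + 322\right)^{2}}{408520 + \left(223825 - 3613\right)} = \frac{217206 + 531^{2}}{408520 + \left(223825 - 3613\right)} = \frac{217206 + 281961}{408520 + 220212} = \frac{499167}{628732}$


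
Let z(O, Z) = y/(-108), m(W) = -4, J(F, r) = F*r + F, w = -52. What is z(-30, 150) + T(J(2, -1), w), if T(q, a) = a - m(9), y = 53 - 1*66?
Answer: -5171/108 ≈ -47.880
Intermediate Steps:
J(F, r) = F + F*r
y = -13 (y = 53 - 66 = -13)
T(q, a) = 4 + a (T(q, a) = a - 1*(-4) = a + 4 = 4 + a)
z(O, Z) = 13/108 (z(O, Z) = -13/(-108) = -13*(-1/108) = 13/108)
z(-30, 150) + T(J(2, -1), w) = 13/108 + (4 - 52) = 13/108 - 48 = -5171/108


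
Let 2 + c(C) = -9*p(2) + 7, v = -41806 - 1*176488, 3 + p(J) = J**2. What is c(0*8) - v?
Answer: 218290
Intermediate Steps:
p(J) = -3 + J**2
v = -218294 (v = -41806 - 176488 = -218294)
c(C) = -4 (c(C) = -2 + (-9*(-3 + 2**2) + 7) = -2 + (-9*(-3 + 4) + 7) = -2 + (-9*1 + 7) = -2 + (-9 + 7) = -2 - 2 = -4)
c(0*8) - v = -4 - 1*(-218294) = -4 + 218294 = 218290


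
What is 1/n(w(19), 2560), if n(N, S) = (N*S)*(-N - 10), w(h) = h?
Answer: -1/1410560 ≈ -7.0894e-7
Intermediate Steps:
n(N, S) = N*S*(-10 - N) (n(N, S) = (N*S)*(-10 - N) = N*S*(-10 - N))
1/n(w(19), 2560) = 1/(-1*19*2560*(10 + 19)) = 1/(-1*19*2560*29) = 1/(-1410560) = -1/1410560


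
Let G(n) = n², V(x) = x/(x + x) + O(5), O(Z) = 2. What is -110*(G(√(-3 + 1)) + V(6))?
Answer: -55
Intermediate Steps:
V(x) = 5/2 (V(x) = x/(x + x) + 2 = x/((2*x)) + 2 = (1/(2*x))*x + 2 = ½ + 2 = 5/2)
-110*(G(√(-3 + 1)) + V(6)) = -110*((√(-3 + 1))² + 5/2) = -110*((√(-2))² + 5/2) = -110*((I*√2)² + 5/2) = -110*(-2 + 5/2) = -110*½ = -55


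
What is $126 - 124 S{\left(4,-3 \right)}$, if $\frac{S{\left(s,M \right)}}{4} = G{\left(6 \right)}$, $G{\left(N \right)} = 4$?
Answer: $-1858$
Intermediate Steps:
$S{\left(s,M \right)} = 16$ ($S{\left(s,M \right)} = 4 \cdot 4 = 16$)
$126 - 124 S{\left(4,-3 \right)} = 126 - 1984 = -1858$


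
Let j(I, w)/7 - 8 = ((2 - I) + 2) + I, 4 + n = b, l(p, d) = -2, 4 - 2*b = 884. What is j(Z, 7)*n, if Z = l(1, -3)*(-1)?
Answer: -37296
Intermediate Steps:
b = -440 (b = 2 - 1/2*884 = 2 - 442 = -440)
n = -444 (n = -4 - 440 = -444)
Z = 2 (Z = -2*(-1) = 2)
j(I, w) = 84 (j(I, w) = 56 + 7*(((2 - I) + 2) + I) = 56 + 7*((4 - I) + I) = 56 + 7*4 = 56 + 28 = 84)
j(Z, 7)*n = 84*(-444) = -37296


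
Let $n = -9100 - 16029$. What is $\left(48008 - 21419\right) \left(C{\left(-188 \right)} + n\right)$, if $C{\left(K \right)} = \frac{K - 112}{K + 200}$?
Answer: $-668819706$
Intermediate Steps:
$n = -25129$ ($n = -9100 - 16029 = -25129$)
$C{\left(K \right)} = \frac{-112 + K}{200 + K}$
$\left(48008 - 21419\right) \left(C{\left(-188 \right)} + n\right) = \left(48008 - 21419\right) \left(\frac{-112 - 188}{200 - 188} - 25129\right) = 26589 \left(\frac{1}{12} \left(-300\right) - 25129\right) = 26589 \left(-25 - 25129\right) = 26589 \left(-25154\right) = -668819706$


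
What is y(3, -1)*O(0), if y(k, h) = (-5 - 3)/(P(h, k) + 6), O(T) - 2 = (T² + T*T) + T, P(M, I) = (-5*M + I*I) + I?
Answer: -16/23 ≈ -0.69565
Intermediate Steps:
P(M, I) = I + I² - 5*M (P(M, I) = (-5*M + I²) + I = (I² - 5*M) + I = I + I² - 5*M)
O(T) = 2 + T + 2*T² (O(T) = 2 + ((T² + T*T) + T) = 2 + ((T² + T²) + T) = 2 + (2*T² + T) = 2 + (T + 2*T²) = 2 + T + 2*T²)
y(k, h) = -8/(6 + k + k² - 5*h) (y(k, h) = (-5 - 3)/((k + k² - 5*h) + 6) = -8/(6 + k + k² - 5*h))
y(3, -1)*O(0) = (8/(-6 - 1*3 - 1*3² + 5*(-1)))*(2 + 0 + 2*0²) = (8/(-6 - 3 - 1*9 - 5))*(2 + 0 + 2*0) = (8/(-6 - 3 - 9 - 5))*(2 + 0 + 0) = (8/(-23))*2 = (8*(-1/23))*2 = -8/23*2 = -16/23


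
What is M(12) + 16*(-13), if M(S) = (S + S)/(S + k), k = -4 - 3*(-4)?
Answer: -1034/5 ≈ -206.80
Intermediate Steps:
k = 8 (k = -4 + 12 = 8)
M(S) = 2*S/(8 + S) (M(S) = (S + S)/(S + 8) = (2*S)/(8 + S) = 2*S/(8 + S))
M(12) + 16*(-13) = 2*12/(8 + 12) + 16*(-13) = 2*12/20 - 208 = 2*12*(1/20) - 208 = 6/5 - 208 = -1034/5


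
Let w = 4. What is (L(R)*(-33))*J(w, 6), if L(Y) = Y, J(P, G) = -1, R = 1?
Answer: 33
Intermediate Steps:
(L(R)*(-33))*J(w, 6) = (1*(-33))*(-1) = -33*(-1) = 33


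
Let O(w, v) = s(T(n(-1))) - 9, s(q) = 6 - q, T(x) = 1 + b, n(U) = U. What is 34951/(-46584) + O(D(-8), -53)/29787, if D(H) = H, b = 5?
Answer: -347168231/462532536 ≈ -0.75058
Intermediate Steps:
T(x) = 6 (T(x) = 1 + 5 = 6)
O(w, v) = -9 (O(w, v) = (6 - 1*6) - 9 = (6 - 6) - 9 = 0 - 9 = -9)
34951/(-46584) + O(D(-8), -53)/29787 = 34951/(-46584) - 9/29787 = 34951*(-1/46584) - 9*1/29787 = -34951/46584 - 3/9929 = -347168231/462532536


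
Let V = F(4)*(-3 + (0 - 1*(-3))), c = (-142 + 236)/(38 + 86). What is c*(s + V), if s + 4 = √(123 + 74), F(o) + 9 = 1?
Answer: -94/31 + 47*√197/62 ≈ 7.6077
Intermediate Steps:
c = 47/62 (c = 94/124 = 94*(1/124) = 47/62 ≈ 0.75806)
F(o) = -8 (F(o) = -9 + 1 = -8)
V = 0 (V = -8*(-3 + (0 - 1*(-3))) = -8*(-3 + (0 + 3)) = -8*(-3 + 3) = -8*0 = 0)
s = -4 + √197 (s = -4 + √(123 + 74) = -4 + √197 ≈ 10.036)
c*(s + V) = 47*((-4 + √197) + 0)/62 = 47*(-4 + √197)/62 = -94/31 + 47*√197/62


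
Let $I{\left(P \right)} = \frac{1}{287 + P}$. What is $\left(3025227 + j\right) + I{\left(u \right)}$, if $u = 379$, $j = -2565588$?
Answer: $\frac{306119575}{666} \approx 4.5964 \cdot 10^{5}$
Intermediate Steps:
$\left(3025227 + j\right) + I{\left(u \right)} = \left(3025227 - 2565588\right) + \frac{1}{287 + 379} = 459639 + \frac{1}{666} = \frac{306119575}{666}$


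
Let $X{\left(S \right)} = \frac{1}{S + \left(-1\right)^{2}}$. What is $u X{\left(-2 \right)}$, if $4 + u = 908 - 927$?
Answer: $23$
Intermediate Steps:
$u = -23$ ($u = -4 + \left(908 - 927\right) = -4 - 19 = -23$)
$X{\left(S \right)} = \frac{1}{1 + S}$ ($X{\left(S \right)} = \frac{1}{S + 1} = \frac{1}{1 + S}$)
$u X{\left(-2 \right)} = - \frac{23}{1 - 2} = - \frac{23}{-1} = \left(-23\right) \left(-1\right) = 23$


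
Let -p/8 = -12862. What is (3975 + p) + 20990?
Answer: 127861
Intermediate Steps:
p = 102896 (p = -8*(-12862) = 102896)
(3975 + p) + 20990 = (3975 + 102896) + 20990 = 106871 + 20990 = 127861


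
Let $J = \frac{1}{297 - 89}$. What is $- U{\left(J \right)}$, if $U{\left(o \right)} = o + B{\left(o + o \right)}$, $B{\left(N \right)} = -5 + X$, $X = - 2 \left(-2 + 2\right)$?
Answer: $\frac{1039}{208} \approx 4.9952$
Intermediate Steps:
$X = 0$ ($X = \left(-2\right) 0 = 0$)
$B{\left(N \right)} = -5$ ($B{\left(N \right)} = -5 + 0 = -5$)
$J = \frac{1}{208} \approx 0.0048077$
$U{\left(o \right)} = -5 + o$ ($U{\left(o \right)} = o - 5 = -5 + o$)
$- U{\left(J \right)} = - (-5 + \frac{1}{208}) = \left(-1\right) \left(- \frac{1039}{208}\right) = \frac{1039}{208}$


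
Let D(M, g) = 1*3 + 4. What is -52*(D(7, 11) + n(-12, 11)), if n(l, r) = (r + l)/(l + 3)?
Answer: -3328/9 ≈ -369.78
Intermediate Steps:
n(l, r) = (l + r)/(3 + l)
D(M, g) = 7 (D(M, g) = 3 + 4 = 7)
-52*(D(7, 11) + n(-12, 11)) = -52*(7 + (-12 + 11)/(3 - 12)) = -52*(7 - 1/(-9)) = -52*(7 - ⅑*(-1)) = -52*(7 + ⅑) = -52*64/9 = -3328/9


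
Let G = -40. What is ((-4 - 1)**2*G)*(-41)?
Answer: 41000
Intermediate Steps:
((-4 - 1)**2*G)*(-41) = ((-4 - 1)**2*(-40))*(-41) = ((-5)**2*(-40))*(-41) = (25*(-40))*(-41) = -1000*(-41) = 41000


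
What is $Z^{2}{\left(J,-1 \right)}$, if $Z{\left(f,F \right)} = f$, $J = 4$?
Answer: $16$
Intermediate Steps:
$Z^{2}{\left(J,-1 \right)} = 4^{2} = 16$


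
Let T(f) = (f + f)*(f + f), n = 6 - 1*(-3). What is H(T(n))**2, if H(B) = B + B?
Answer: 419904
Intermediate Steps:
n = 9 (n = 6 + 3 = 9)
T(f) = 4*f**2 (T(f) = (2*f)*(2*f) = 4*f**2)
H(B) = 2*B
H(T(n))**2 = (2*(4*9**2))**2 = (2*(4*81))**2 = (2*324)**2 = 648**2 = 419904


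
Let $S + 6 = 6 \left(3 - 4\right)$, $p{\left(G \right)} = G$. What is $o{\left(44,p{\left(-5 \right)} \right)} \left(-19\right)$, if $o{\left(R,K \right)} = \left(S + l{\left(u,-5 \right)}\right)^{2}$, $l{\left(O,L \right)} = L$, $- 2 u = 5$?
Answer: $-5491$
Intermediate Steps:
$u = - \frac{5}{2}$ ($u = \left(- \frac{1}{2}\right) 5 = - \frac{5}{2} \approx -2.5$)
$S = -12$ ($S = -6 + 6 \left(3 - 4\right) = -6 + 6 \left(-1\right) = -6 - 6 = -12$)
$o{\left(R,K \right)} = 289$ ($o{\left(R,K \right)} = \left(-12 - 5\right)^{2} = \left(-17\right)^{2} = 289$)
$o{\left(44,p{\left(-5 \right)} \right)} \left(-19\right) = 289 \left(-19\right) = -5491$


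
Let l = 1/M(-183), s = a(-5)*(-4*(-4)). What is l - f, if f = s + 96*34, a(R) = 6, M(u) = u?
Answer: -614881/183 ≈ -3360.0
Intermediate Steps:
s = 96 (s = 6*(-4*(-4)) = 6*16 = 96)
l = -1/183 (l = 1/(-183) = -1/183 ≈ -0.0054645)
f = 3360 (f = 96 + 96*34 = 96 + 3264 = 3360)
l - f = -1/183 - 1*3360 = -1/183 - 3360 = -614881/183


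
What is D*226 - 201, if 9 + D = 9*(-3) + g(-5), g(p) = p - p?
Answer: -8337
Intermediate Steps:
g(p) = 0
D = -36 (D = -9 + (9*(-3) + 0) = -9 + (-27 + 0) = -9 - 27 = -36)
D*226 - 201 = -36*226 - 201 = -8136 - 201 = -8337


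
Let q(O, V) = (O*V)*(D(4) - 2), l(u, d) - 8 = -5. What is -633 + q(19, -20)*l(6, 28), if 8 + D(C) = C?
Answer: 6207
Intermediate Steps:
l(u, d) = 3 (l(u, d) = 8 - 5 = 3)
D(C) = -8 + C
q(O, V) = -6*O*V (q(O, V) = (O*V)*((-8 + 4) - 2) = (O*V)*(-4 - 2) = (O*V)*(-6) = -6*O*V)
-633 + q(19, -20)*l(6, 28) = -633 - 6*19*(-20)*3 = -633 + 2280*3 = -633 + 6840 = 6207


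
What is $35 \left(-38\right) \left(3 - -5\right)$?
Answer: $-10640$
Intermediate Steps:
$35 \left(-38\right) \left(3 - -5\right) = - 1330 \left(3 + 5\right) = \left(-1330\right) 8 = -10640$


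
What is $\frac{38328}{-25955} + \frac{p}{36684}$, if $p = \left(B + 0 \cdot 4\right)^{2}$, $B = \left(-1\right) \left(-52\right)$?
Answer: $- \frac{333960508}{238033305} \approx -1.403$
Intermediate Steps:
$B = 52$
$p = 2704$ ($p = \left(52 + 0 \cdot 4\right)^{2} = \left(52 + 0\right)^{2} = 52^{2} = 2704$)
$\frac{38328}{-25955} + \frac{p}{36684} = \frac{38328}{-25955} + \frac{2704}{36684} = 38328 \left(- \frac{1}{25955}\right) + 2704 \cdot \frac{1}{36684} = - \frac{38328}{25955} + \frac{676}{9171} = - \frac{333960508}{238033305}$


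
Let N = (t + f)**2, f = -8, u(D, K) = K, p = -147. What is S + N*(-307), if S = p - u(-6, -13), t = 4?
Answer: -5046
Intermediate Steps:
S = -134 (S = -147 - 1*(-13) = -147 + 13 = -134)
N = 16 (N = (4 - 8)**2 = (-4)**2 = 16)
S + N*(-307) = -134 + 16*(-307) = -134 - 4912 = -5046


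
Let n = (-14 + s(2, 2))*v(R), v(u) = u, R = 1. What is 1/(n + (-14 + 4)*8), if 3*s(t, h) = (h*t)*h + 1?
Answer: -1/91 ≈ -0.010989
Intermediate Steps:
s(t, h) = ⅓ + t*h²/3 (s(t, h) = ((h*t)*h + 1)/3 = (t*h² + 1)/3 = (1 + t*h²)/3 = ⅓ + t*h²/3)
n = -11 (n = (-14 + (⅓ + (⅓)*2*2²))*1 = (-14 + (⅓ + (⅓)*2*4))*1 = (-14 + (⅓ + 8/3))*1 = (-14 + 3)*1 = -11*1 = -11)
1/(n + (-14 + 4)*8) = 1/(-11 + (-14 + 4)*8) = 1/(-11 - 10*8) = 1/(-11 - 80) = 1/(-91) = -1/91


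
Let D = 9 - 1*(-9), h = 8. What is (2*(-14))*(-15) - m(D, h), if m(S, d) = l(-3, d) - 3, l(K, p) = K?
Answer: 426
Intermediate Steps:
D = 18 (D = 9 + 9 = 18)
m(S, d) = -6 (m(S, d) = -3 - 3 = -6)
(2*(-14))*(-15) - m(D, h) = (2*(-14))*(-15) - 1*(-6) = -28*(-15) + 6 = 420 + 6 = 426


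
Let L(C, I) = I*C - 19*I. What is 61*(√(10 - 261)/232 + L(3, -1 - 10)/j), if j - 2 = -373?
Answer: -10736/371 + 61*I*√251/232 ≈ -28.938 + 4.1656*I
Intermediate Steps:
L(C, I) = -19*I + C*I (L(C, I) = C*I - 19*I = -19*I + C*I)
j = -371 (j = 2 - 373 = -371)
61*(√(10 - 261)/232 + L(3, -1 - 10)/j) = 61*(√(10 - 261)/232 + ((-1 - 10)*(-19 + 3))/(-371)) = 61*(√(-251)*(1/232) - 11*(-16)*(-1/371)) = 61*((I*√251)*(1/232) + 176*(-1/371)) = 61*(I*√251/232 - 176/371) = 61*(-176/371 + I*√251/232) = -10736/371 + 61*I*√251/232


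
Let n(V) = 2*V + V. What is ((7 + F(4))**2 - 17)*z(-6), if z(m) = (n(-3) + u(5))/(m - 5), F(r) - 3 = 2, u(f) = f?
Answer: 508/11 ≈ 46.182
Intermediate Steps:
n(V) = 3*V
F(r) = 5 (F(r) = 3 + 2 = 5)
z(m) = -4/(-5 + m) (z(m) = (3*(-3) + 5)/(m - 5) = (-9 + 5)/(-5 + m) = -4/(-5 + m))
((7 + F(4))**2 - 17)*z(-6) = ((7 + 5)**2 - 17)*(-4/(-5 - 6)) = (12**2 - 17)*(-4/(-11)) = (144 - 17)*(-4*(-1/11)) = 127*(4/11) = 508/11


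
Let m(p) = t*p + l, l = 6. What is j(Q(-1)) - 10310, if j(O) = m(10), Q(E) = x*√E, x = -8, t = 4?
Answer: -10264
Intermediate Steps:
Q(E) = -8*√E
m(p) = 6 + 4*p (m(p) = 4*p + 6 = 6 + 4*p)
j(O) = 46 (j(O) = 6 + 4*10 = 6 + 40 = 46)
j(Q(-1)) - 10310 = 46 - 10310 = -10264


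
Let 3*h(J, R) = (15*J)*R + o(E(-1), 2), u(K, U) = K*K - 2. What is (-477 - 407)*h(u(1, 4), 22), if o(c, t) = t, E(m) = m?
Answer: 289952/3 ≈ 96651.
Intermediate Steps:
u(K, U) = -2 + K² (u(K, U) = K² - 2 = -2 + K²)
h(J, R) = ⅔ + 5*J*R (h(J, R) = ((15*J)*R + 2)/3 = (15*J*R + 2)/3 = (2 + 15*J*R)/3 = ⅔ + 5*J*R)
(-477 - 407)*h(u(1, 4), 22) = (-477 - 407)*(⅔ + 5*(-2 + 1²)*22) = -884*(⅔ + 5*(-2 + 1)*22) = -884*(⅔ + 5*(-1)*22) = -884*(⅔ - 110) = -884*(-328/3) = 289952/3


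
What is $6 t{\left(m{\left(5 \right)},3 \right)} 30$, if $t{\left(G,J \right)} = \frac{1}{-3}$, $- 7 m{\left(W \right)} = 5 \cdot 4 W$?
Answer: $-60$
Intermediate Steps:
$m{\left(W \right)} = - \frac{20 W}{7}$ ($m{\left(W \right)} = - \frac{5 \cdot 4 W}{7} = - \frac{20 W}{7}$)
$t{\left(G,J \right)} = - \frac{1}{3}$
$6 t{\left(m{\left(5 \right)},3 \right)} 30 = 6 \left(- \frac{1}{3}\right) 30 = \left(-2\right) 30 = -60$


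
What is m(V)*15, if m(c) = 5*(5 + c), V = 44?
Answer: 3675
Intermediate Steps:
m(c) = 25 + 5*c
m(V)*15 = (25 + 5*44)*15 = (25 + 220)*15 = 245*15 = 3675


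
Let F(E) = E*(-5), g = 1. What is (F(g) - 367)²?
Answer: 138384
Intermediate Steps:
F(E) = -5*E
(F(g) - 367)² = (-5*1 - 367)² = (-5 - 367)² = (-372)² = 138384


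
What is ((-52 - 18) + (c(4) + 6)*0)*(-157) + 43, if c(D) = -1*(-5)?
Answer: 11033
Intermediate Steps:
c(D) = 5
((-52 - 18) + (c(4) + 6)*0)*(-157) + 43 = ((-52 - 18) + (5 + 6)*0)*(-157) + 43 = (-70 + 11*0)*(-157) + 43 = (-70 + 0)*(-157) + 43 = -70*(-157) + 43 = 10990 + 43 = 11033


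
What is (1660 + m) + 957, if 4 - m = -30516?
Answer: 33137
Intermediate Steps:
m = 30520 (m = 4 - 1*(-30516) = 4 + 30516 = 30520)
(1660 + m) + 957 = (1660 + 30520) + 957 = 32180 + 957 = 33137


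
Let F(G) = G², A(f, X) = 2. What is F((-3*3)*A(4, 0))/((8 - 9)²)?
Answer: 324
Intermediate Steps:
F((-3*3)*A(4, 0))/((8 - 9)²) = (-3*3*2)²/((8 - 9)²) = (-9*2)²/((-1)²) = (-18)²/1 = 324*1 = 324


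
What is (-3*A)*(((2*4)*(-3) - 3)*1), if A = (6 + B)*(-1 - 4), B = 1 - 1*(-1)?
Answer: -3240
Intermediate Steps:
B = 2 (B = 1 + 1 = 2)
A = -40 (A = (6 + 2)*(-1 - 4) = 8*(-5) = -40)
(-3*A)*(((2*4)*(-3) - 3)*1) = (-3*(-40))*(((2*4)*(-3) - 3)*1) = 120*((8*(-3) - 3)*1) = 120*((-24 - 3)*1) = 120*(-27*1) = 120*(-27) = -3240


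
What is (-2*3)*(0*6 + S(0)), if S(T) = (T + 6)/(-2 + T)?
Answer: 18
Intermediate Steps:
S(T) = (6 + T)/(-2 + T)
(-2*3)*(0*6 + S(0)) = (-2*3)*(0*6 + (6 + 0)/(-2 + 0)) = -6*(0 + 6/(-2)) = -6*(0 - 1/2*6) = -6*(0 - 3) = -6*(-3) = 18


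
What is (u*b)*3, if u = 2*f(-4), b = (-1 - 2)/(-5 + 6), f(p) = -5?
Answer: 90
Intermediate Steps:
b = -3 (b = -3/1 = -3*1 = -3)
u = -10 (u = 2*(-5) = -10)
(u*b)*3 = -10*(-3)*3 = 30*3 = 90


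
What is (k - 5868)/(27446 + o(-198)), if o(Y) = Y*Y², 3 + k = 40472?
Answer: -34601/7734946 ≈ -0.0044733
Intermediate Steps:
k = 40469 (k = -3 + 40472 = 40469)
o(Y) = Y³
(k - 5868)/(27446 + o(-198)) = (40469 - 5868)/(27446 + (-198)³) = 34601/(27446 - 7762392) = 34601/(-7734946) = 34601*(-1/7734946) = -34601/7734946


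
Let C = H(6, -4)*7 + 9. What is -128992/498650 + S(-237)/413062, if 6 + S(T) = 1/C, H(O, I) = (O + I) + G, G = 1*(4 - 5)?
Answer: -426277233907/1647786930400 ≈ -0.25870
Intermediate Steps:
G = -1 (G = 1*(-1) = -1)
H(O, I) = -1 + I + O (H(O, I) = (O + I) - 1 = (I + O) - 1 = -1 + I + O)
C = 16 (C = (-1 - 4 + 6)*7 + 9 = 1*7 + 9 = 7 + 9 = 16)
S(T) = -95/16 (S(T) = -6 + 1/16 = -95/16)
-128992/498650 + S(-237)/413062 = -128992/498650 - 95/16/413062 = -128992*1/498650 - 95/16*1/413062 = -64496/249325 - 95/6608992 = -426277233907/1647786930400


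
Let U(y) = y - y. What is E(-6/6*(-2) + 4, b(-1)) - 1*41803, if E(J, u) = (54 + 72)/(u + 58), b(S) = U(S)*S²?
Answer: -1212224/29 ≈ -41801.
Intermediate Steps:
U(y) = 0
b(S) = 0 (b(S) = 0*S² = 0)
E(J, u) = 126/(58 + u)
E(-6/6*(-2) + 4, b(-1)) - 1*41803 = 126/(58 + 0) - 1*41803 = 126/58 - 41803 = 126*(1/58) - 41803 = 63/29 - 41803 = -1212224/29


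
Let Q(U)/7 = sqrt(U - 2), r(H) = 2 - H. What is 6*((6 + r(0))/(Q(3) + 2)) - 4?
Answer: 4/3 ≈ 1.3333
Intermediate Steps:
Q(U) = 7*sqrt(-2 + U) (Q(U) = 7*sqrt(U - 2) = 7*sqrt(-2 + U))
6*((6 + r(0))/(Q(3) + 2)) - 4 = 6*((6 + (2 - 1*0))/(7*sqrt(-2 + 3) + 2)) - 4 = 6*((6 + (2 + 0))/(7*sqrt(1) + 2)) - 4 = 6*((6 + 2)/(7*1 + 2)) - 4 = 6*(8/(7 + 2)) - 4 = 6*(8/9) - 4 = 16/3 - 4 = 4/3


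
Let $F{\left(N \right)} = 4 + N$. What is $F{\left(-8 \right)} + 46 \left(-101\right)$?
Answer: $-4650$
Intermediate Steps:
$F{\left(-8 \right)} + 46 \left(-101\right) = \left(4 - 8\right) + 46 \left(-101\right) = -4 - 4646 = -4650$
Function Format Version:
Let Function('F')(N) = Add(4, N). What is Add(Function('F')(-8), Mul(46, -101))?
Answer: -4650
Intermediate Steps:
Add(Function('F')(-8), Mul(46, -101)) = Add(Add(4, -8), Mul(46, -101)) = Add(-4, -4646) = -4650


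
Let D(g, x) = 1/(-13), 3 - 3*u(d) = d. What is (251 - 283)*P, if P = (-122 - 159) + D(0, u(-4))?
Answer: 116928/13 ≈ 8994.5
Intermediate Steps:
u(d) = 1 - d/3
D(g, x) = -1/13
P = -3654/13 (P = (-122 - 159) - 1/13 = -281 - 1/13 = -3654/13 ≈ -281.08)
(251 - 283)*P = (251 - 283)*(-3654/13) = -32*(-3654/13) = 116928/13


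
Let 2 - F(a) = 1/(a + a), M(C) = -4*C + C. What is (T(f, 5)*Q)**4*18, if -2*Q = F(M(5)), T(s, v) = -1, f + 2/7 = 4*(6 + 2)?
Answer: 13845841/720000 ≈ 19.230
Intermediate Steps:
M(C) = -3*C
f = 222/7 (f = -2/7 + 4*(6 + 2) = -2/7 + 4*8 = -2/7 + 32 = 222/7 ≈ 31.714)
F(a) = 2 - 1/(2*a) (F(a) = 2 - 1/(a + a) = 2 - 1/(2*a))
Q = -61/60 (Q = -(2 - 1/(2*((-3*5))))/2 = -(2 - 1/2/(-15))/2 = -(2 - 1/2*(-1/15))/2 = -(2 + 1/30)/2 = -1/2*61/30 = -61/60 ≈ -1.0167)
(T(f, 5)*Q)**4*18 = (-1*(-61/60))**4*18 = (61/60)**4*18 = (13845841/12960000)*18 = 13845841/720000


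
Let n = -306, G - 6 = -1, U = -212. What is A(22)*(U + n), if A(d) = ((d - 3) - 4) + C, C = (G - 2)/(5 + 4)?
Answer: -23828/3 ≈ -7942.7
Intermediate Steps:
G = 5 (G = 6 - 1 = 5)
C = 1/3 (C = (5 - 2)/(5 + 4) = 3/9 = 3*(1/9) = 1/3 ≈ 0.33333)
A(d) = -20/3 + d (A(d) = ((d - 3) - 4) + 1/3 = ((-3 + d) - 4) + 1/3 = (-7 + d) + 1/3 = -20/3 + d)
A(22)*(U + n) = (-20/3 + 22)*(-212 - 306) = (46/3)*(-518) = -23828/3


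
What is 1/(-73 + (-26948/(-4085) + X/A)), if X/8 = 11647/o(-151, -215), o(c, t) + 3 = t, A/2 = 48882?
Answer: -10882721865/722694942728 ≈ -0.015059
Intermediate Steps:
A = 97764 (A = 2*48882 = 97764)
o(c, t) = -3 + t
X = -46588/109 (X = 8*(11647/(-3 - 215)) = 8*(11647/(-218)) = 8*(11647*(-1/218)) = 8*(-11647/218) = -46588/109 ≈ -427.41)
1/(-73 + (-26948/(-4085) + X/A)) = 1/(-73 + (-26948/(-4085) - 46588/109/97764)) = 1/(-73 + (-26948*(-1/4085) - 46588/109*1/97764)) = 1/(-73 + (26948/4085 - 11647/2664069)) = 1/(-73 + 71743753417/10882721865) = 1/(-722694942728/10882721865) = -10882721865/722694942728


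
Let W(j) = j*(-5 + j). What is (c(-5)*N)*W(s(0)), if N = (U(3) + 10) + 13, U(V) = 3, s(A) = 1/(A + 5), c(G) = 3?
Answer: -1872/25 ≈ -74.880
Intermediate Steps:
s(A) = 1/(5 + A)
N = 26 (N = (3 + 10) + 13 = 13 + 13 = 26)
(c(-5)*N)*W(s(0)) = (3*26)*((-5 + 1/(5 + 0))/(5 + 0)) = 78*((-5 + 1/5)/5) = 78*((1/5)*(-24/5)) = 78*(-24/25) = -1872/25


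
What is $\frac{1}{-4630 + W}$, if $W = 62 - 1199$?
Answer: $- \frac{1}{5767} \approx -0.0001734$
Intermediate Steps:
$W = -1137$ ($W = 62 - 1199 = -1137$)
$\frac{1}{-4630 + W} = \frac{1}{-4630 - 1137} = \frac{1}{-5767} = - \frac{1}{5767}$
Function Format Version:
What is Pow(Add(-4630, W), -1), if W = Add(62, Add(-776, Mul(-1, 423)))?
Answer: Rational(-1, 5767) ≈ -0.00017340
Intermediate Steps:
W = -1137 (W = Add(62, Add(-776, -423)) = Add(62, -1199) = -1137)
Pow(Add(-4630, W), -1) = Pow(Add(-4630, -1137), -1) = Pow(-5767, -1) = Rational(-1, 5767)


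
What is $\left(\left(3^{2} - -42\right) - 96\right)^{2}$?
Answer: $2025$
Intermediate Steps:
$\left(\left(3^{2} - -42\right) - 96\right)^{2} = \left(\left(9 + 42\right) - 96\right)^{2} = \left(51 - 96\right)^{2} = \left(-45\right)^{2} = 2025$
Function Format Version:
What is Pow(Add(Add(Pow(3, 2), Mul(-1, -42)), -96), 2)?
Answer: 2025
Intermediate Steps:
Pow(Add(Add(Pow(3, 2), Mul(-1, -42)), -96), 2) = Pow(Add(Add(9, 42), -96), 2) = Pow(Add(51, -96), 2) = Pow(-45, 2) = 2025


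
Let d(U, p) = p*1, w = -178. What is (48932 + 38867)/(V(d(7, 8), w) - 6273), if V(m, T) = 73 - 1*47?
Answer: -87799/6247 ≈ -14.055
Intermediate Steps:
d(U, p) = p
V(m, T) = 26 (V(m, T) = 73 - 47 = 26)
(48932 + 38867)/(V(d(7, 8), w) - 6273) = (48932 + 38867)/(26 - 6273) = 87799/(-6247) = 87799*(-1/6247) = -87799/6247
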